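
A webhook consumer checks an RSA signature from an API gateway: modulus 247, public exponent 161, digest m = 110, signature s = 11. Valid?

Squares mod 247: s^1≡11, s^2≡121, s^4≡68, s^8≡178, s^16≡68, s^32≡178, s^64≡68, s^128≡178
161 = 128 + 32 + 1, so s^161 ≡ 178·178·11 ≡ 7 (mod 247)
s^161 mod 247 = 7, but m = 110.

no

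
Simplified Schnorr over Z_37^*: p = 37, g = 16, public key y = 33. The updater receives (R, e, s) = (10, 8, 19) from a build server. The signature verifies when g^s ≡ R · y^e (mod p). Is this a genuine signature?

g^s mod p:
16^2 = 256 ≡ 34
16^4 ≡ 34^2 = 1156 ≡ 9
16^8 ≡ 9^2 = 81 ≡ 7
16^16 ≡ 7^2 = 49 ≡ 12
19 = 16 + 2 + 1, so 16^19 ≡ 12·34·16 ≡ 16 (mod 37)
R · y^e mod p:
33^2 = 1089 ≡ 16
33^4 ≡ 16^2 = 256 ≡ 34
33^8 ≡ 34^2 = 1156 ≡ 9
10·9 = 90 ≡ 16 (mod 37)
16 ≡ 16 (mod 37); signature holds.

genuine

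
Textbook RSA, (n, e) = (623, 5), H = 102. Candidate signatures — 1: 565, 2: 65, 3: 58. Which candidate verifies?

Candidate 1: Squares mod 623: 565^1≡565, 565^2≡249, 565^4≡324; 5 = 4 + 1, so 565^5 ≡ 324·565 ≡ 521 (mod 623)
Candidate 2: Squares mod 623: 65^1≡65, 65^2≡487, 65^4≡429; 5 = 4 + 1, so 65^5 ≡ 429·65 ≡ 473 (mod 623)
Candidate 3: Squares mod 623: 58^1≡58, 58^2≡249, 58^4≡324; 5 = 4 + 1, so 58^5 ≡ 324·58 ≡ 102 (mod 623)
  → matches H = 102

3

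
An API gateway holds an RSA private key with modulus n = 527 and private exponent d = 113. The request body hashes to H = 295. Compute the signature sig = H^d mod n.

159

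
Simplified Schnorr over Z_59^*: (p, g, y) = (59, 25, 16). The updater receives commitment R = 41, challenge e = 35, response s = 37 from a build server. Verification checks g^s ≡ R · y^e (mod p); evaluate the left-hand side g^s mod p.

25^37 mod 59 = 19

19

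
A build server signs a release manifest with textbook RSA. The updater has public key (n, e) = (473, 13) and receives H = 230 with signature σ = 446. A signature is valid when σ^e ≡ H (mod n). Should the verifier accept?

reject

Squares mod 473: σ^1≡446, σ^2≡256, σ^4≡262, σ^8≡59
13 = 8 + 4 + 1, so σ^13 ≡ 59·262·446 ≡ 293 (mod 473)
σ^13 mod 473 = 293, but H = 230.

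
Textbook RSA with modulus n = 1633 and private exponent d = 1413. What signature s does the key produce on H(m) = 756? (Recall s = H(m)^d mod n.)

1344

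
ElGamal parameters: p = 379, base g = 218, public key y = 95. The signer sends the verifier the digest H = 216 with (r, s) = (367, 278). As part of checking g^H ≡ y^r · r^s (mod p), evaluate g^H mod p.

218^2 = 47524 ≡ 149
218^4 ≡ 149^2 = 22201 ≡ 219
218^8 ≡ 219^2 = 47961 ≡ 207
218^16 ≡ 207^2 = 42849 ≡ 22
218^32 ≡ 22^2 = 484 ≡ 105
218^64 ≡ 105^2 = 11025 ≡ 34
218^128 ≡ 34^2 = 1156 ≡ 19
216 = 128 + 64 + 16 + 8, so 218^216 ≡ 19·34·22·207 ≡ 86 (mod 379)

86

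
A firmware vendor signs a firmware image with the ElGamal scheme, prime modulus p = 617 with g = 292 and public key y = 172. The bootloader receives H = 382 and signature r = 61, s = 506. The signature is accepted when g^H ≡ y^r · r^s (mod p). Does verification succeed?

fails

Left side g^H mod p:
292^2 = 85264 ≡ 118
292^4 ≡ 118^2 = 13924 ≡ 350
292^8 ≡ 350^2 = 122500 ≡ 334
292^16 ≡ 334^2 = 111556 ≡ 496
292^32 ≡ 496^2 = 246016 ≡ 450
292^64 ≡ 450^2 = 202500 ≡ 124
292^128 ≡ 124^2 = 15376 ≡ 568
292^256 ≡ 568^2 = 322624 ≡ 550
382 = 256 + 64 + 32 + 16 + 8 + 4 + 2, so 292^382 ≡ 550·124·450·496·334·350·118 ≡ 169 (mod 617)
Right side y^r · r^s mod p:
172^2 = 29584 ≡ 585
172^4 ≡ 585^2 = 342225 ≡ 407
172^8 ≡ 407^2 = 165649 ≡ 293
172^16 ≡ 293^2 = 85849 ≡ 86
172^32 ≡ 86^2 = 7396 ≡ 609
61 = 32 + 16 + 8 + 4 + 1, so 172^61 ≡ 609·86·293·407·172 ≡ 165 (mod 617)
61^2 = 3721 ≡ 19
61^4 ≡ 19^2 = 361
61^8 ≡ 361^2 = 130321 ≡ 134
61^16 ≡ 134^2 = 17956 ≡ 63
61^32 ≡ 63^2 = 3969 ≡ 267
61^64 ≡ 267^2 = 71289 ≡ 334
61^128 ≡ 334^2 = 111556 ≡ 496
61^256 ≡ 496^2 = 246016 ≡ 450
506 = 256 + 128 + 64 + 32 + 16 + 8 + 2, so 61^506 ≡ 450·496·334·267·63·134·19 ≡ 36 (mod 617)
165·36 = 5940 ≡ 387 (mod 617)
169 ≠ 387, so verification fails.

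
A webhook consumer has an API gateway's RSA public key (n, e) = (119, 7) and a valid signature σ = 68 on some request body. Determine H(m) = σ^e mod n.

Squares mod 119: σ^1≡68, σ^2≡102, σ^4≡51
7 = 4 + 2 + 1, so σ^7 ≡ 51·102·68 ≡ 68 (mod 119)

68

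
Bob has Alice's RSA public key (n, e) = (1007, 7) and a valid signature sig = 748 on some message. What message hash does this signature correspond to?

520

sig^2 ≡ 748^2 = 559504 ≡ 619
sig^4 ≡ 619^2 = 383161 ≡ 501
7 = 4 + 2 + 1, so sig^7 ≡ 501·619·748 ≡ 520 (mod 1007)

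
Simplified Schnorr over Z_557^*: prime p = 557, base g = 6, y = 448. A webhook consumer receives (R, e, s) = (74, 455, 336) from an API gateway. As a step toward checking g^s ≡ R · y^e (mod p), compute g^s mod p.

Squares mod 557: 6^1≡6, 6^2≡36, 6^4≡182, 6^8≡261, 6^16≡167, 6^32≡39, 6^64≡407, 6^128≡220, 6^256≡498
336 = 256 + 64 + 16, so 6^336 ≡ 498·407·167 ≡ 229 (mod 557)

229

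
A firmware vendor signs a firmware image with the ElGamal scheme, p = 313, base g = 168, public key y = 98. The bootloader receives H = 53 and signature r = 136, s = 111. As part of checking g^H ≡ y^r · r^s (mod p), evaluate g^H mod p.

168^2 = 28224 ≡ 54
168^4 ≡ 54^2 = 2916 ≡ 99
168^8 ≡ 99^2 = 9801 ≡ 98
168^16 ≡ 98^2 = 9604 ≡ 214
168^32 ≡ 214^2 = 45796 ≡ 98
53 = 32 + 16 + 4 + 1, so 168^53 ≡ 98·214·99·168 ≡ 43 (mod 313)

43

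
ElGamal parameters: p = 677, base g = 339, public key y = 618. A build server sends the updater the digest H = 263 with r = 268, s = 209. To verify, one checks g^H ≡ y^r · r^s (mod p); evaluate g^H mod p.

634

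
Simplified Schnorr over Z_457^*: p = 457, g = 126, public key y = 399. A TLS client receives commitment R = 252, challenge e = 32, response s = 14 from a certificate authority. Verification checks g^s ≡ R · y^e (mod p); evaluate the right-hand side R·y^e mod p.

399^2 = 159201 ≡ 165
399^4 ≡ 165^2 = 27225 ≡ 262
399^8 ≡ 262^2 = 68644 ≡ 94
399^16 ≡ 94^2 = 8836 ≡ 153
399^32 ≡ 153^2 = 23409 ≡ 102
R · y^e ≡ 252·102 = 25704 ≡ 112 (mod 457)

112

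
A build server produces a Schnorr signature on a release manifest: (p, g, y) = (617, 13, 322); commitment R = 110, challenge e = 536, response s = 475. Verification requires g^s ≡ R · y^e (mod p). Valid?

g^s mod p:
13^2 = 169
13^4 ≡ 169^2 = 28561 ≡ 179
13^8 ≡ 179^2 = 32041 ≡ 574
13^16 ≡ 574^2 = 329476 ≡ 615
13^32 ≡ 615^2 = 378225 ≡ 4
13^64 ≡ 4^2 = 16
13^128 ≡ 16^2 = 256
13^256 ≡ 256^2 = 65536 ≡ 134
475 = 256 + 128 + 64 + 16 + 8 + 2 + 1, so 13^475 ≡ 134·256·16·615·574·169·13 ≡ 397 (mod 617)
R · y^e mod p:
322^2 = 103684 ≡ 28
322^4 ≡ 28^2 = 784 ≡ 167
322^8 ≡ 167^2 = 27889 ≡ 124
322^16 ≡ 124^2 = 15376 ≡ 568
322^32 ≡ 568^2 = 322624 ≡ 550
322^64 ≡ 550^2 = 302500 ≡ 170
322^128 ≡ 170^2 = 28900 ≡ 518
322^256 ≡ 518^2 = 268324 ≡ 546
322^512 ≡ 546^2 = 298116 ≡ 105
536 = 512 + 16 + 8, so 322^536 ≡ 105·568·124 ≡ 615 (mod 617)
110·615 = 67650 ≡ 397 (mod 617)
397 ≡ 397 (mod 617); signature holds.

yes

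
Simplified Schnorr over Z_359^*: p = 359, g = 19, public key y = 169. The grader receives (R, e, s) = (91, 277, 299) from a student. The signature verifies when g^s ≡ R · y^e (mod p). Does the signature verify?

does not verify

g^s mod p:
19^2 = 361 ≡ 2
19^4 ≡ 2^2 = 4
19^8 ≡ 4^2 = 16
19^16 ≡ 16^2 = 256
19^32 ≡ 256^2 = 65536 ≡ 198
19^64 ≡ 198^2 = 39204 ≡ 73
19^128 ≡ 73^2 = 5329 ≡ 303
19^256 ≡ 303^2 = 91809 ≡ 264
299 = 256 + 32 + 8 + 2 + 1, so 19^299 ≡ 264·198·16·2·19 ≡ 183 (mod 359)
R · y^e mod p:
169^2 = 28561 ≡ 200
169^4 ≡ 200^2 = 40000 ≡ 151
169^8 ≡ 151^2 = 22801 ≡ 184
169^16 ≡ 184^2 = 33856 ≡ 110
169^32 ≡ 110^2 = 12100 ≡ 253
169^64 ≡ 253^2 = 64009 ≡ 107
169^128 ≡ 107^2 = 11449 ≡ 320
169^256 ≡ 320^2 = 102400 ≡ 85
277 = 256 + 16 + 4 + 1, so 169^277 ≡ 85·110·151·169 ≡ 121 (mod 359)
91·121 = 11011 ≡ 241 (mod 359)
183 ≠ 241; the check fails.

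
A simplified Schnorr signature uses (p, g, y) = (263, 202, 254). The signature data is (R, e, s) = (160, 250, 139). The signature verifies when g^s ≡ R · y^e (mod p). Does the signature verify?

g^s mod p:
202^2 = 40804 ≡ 39
202^4 ≡ 39^2 = 1521 ≡ 206
202^8 ≡ 206^2 = 42436 ≡ 93
202^16 ≡ 93^2 = 8649 ≡ 233
202^32 ≡ 233^2 = 54289 ≡ 111
202^64 ≡ 111^2 = 12321 ≡ 223
202^128 ≡ 223^2 = 49729 ≡ 22
139 = 128 + 8 + 2 + 1, so 202^139 ≡ 22·93·39·202 ≡ 170 (mod 263)
R · y^e mod p:
254^2 = 64516 ≡ 81
254^4 ≡ 81^2 = 6561 ≡ 249
254^8 ≡ 249^2 = 62001 ≡ 196
254^16 ≡ 196^2 = 38416 ≡ 18
254^32 ≡ 18^2 = 324 ≡ 61
254^64 ≡ 61^2 = 3721 ≡ 39
254^128 ≡ 39^2 = 1521 ≡ 206
250 = 128 + 64 + 32 + 16 + 8 + 2, so 254^250 ≡ 206·39·61·18·196·81 ≡ 233 (mod 263)
160·233 = 37280 ≡ 197 (mod 263)
170 ≠ 197; the check fails.

does not verify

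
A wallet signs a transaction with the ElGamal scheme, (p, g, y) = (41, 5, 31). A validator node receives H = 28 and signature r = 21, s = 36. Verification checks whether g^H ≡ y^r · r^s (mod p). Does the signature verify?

does not verify

Left side g^H mod p:
Squares mod 41: 5^1≡5, 5^2≡25, 5^4≡10, 5^8≡18, 5^16≡37
28 = 16 + 8 + 4, so 5^28 ≡ 37·18·10 ≡ 18 (mod 41)
Right side y^r · r^s mod p:
Squares mod 41: 31^1≡31, 31^2≡18, 31^4≡37, 31^8≡16, 31^16≡10
21 = 16 + 4 + 1, so 31^21 ≡ 10·37·31 ≡ 31 (mod 41)
Squares mod 41: 21^1≡21, 21^2≡31, 21^4≡18, 21^8≡37, 21^16≡16, 21^32≡10
36 = 32 + 4, so 21^36 ≡ 10·18 ≡ 16 (mod 41)
31·16 = 496 ≡ 4 (mod 41)
18 ≠ 4, so verification fails.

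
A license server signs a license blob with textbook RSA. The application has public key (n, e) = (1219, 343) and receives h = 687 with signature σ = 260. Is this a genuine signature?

σ^2 ≡ 260^2 = 67600 ≡ 555
σ^4 ≡ 555^2 = 308025 ≡ 837
σ^8 ≡ 837^2 = 700569 ≡ 863
σ^16 ≡ 863^2 = 744769 ≡ 1179
σ^32 ≡ 1179^2 = 1390041 ≡ 381
σ^64 ≡ 381^2 = 145161 ≡ 100
σ^128 ≡ 100^2 = 10000 ≡ 248
σ^256 ≡ 248^2 = 61504 ≡ 554
343 = 256 + 64 + 16 + 4 + 2 + 1, so σ^343 ≡ 554·100·1179·837·555·260 ≡ 687 (mod 1219)
Since 687 equals the digest 687, verification succeeds.

genuine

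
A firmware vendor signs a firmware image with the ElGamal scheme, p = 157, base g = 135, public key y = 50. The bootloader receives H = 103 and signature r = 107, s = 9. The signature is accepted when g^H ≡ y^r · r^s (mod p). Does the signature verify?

does not verify

Left side g^H mod p:
135^103 mod 157 = 22
Right side y^r · r^s mod p:
50^107 mod 157 = 22
107^9 mod 157 = 28
22·28 = 616 ≡ 145 (mod 157)
22 ≠ 145, so verification fails.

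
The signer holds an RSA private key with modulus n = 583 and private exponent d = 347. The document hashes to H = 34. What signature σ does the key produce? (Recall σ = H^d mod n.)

419

Squares mod 583: H^1≡34, H^2≡573, H^4≡100, H^8≡89, H^16≡342, H^32≡364, H^64≡155, H^128≡122, H^256≡309
347 = 256 + 64 + 16 + 8 + 2 + 1, so H^347 ≡ 309·155·342·89·573·34 ≡ 419 (mod 583)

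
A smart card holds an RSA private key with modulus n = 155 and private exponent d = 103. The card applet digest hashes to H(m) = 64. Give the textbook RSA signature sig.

(H(m))^2 ≡ 64^2 = 4096 ≡ 66
(H(m))^4 ≡ 66^2 = 4356 ≡ 16
(H(m))^8 ≡ 16^2 = 256 ≡ 101
(H(m))^16 ≡ 101^2 = 10201 ≡ 126
(H(m))^32 ≡ 126^2 = 15876 ≡ 66
(H(m))^64 ≡ 66^2 = 4356 ≡ 16
103 = 64 + 32 + 4 + 2 + 1, so (H(m))^103 ≡ 16·66·16·66·64 ≡ 39 (mod 155)

39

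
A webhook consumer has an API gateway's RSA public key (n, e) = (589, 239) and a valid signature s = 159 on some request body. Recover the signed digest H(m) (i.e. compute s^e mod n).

s^2 ≡ 159^2 = 25281 ≡ 543
s^4 ≡ 543^2 = 294849 ≡ 349
s^8 ≡ 349^2 = 121801 ≡ 467
s^16 ≡ 467^2 = 218089 ≡ 159
s^32 ≡ 159^2 = 25281 ≡ 543
s^64 ≡ 543^2 = 294849 ≡ 349
s^128 ≡ 349^2 = 121801 ≡ 467
239 = 128 + 64 + 32 + 8 + 4 + 2 + 1, so s^239 ≡ 467·349·543·467·349·543·159 ≡ 163 (mod 589)

163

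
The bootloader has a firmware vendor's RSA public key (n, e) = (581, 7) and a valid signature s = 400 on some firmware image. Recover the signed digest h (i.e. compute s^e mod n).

s^2 ≡ 400^2 = 160000 ≡ 225
s^4 ≡ 225^2 = 50625 ≡ 78
7 = 4 + 2 + 1, so s^7 ≡ 78·225·400 ≡ 358 (mod 581)

358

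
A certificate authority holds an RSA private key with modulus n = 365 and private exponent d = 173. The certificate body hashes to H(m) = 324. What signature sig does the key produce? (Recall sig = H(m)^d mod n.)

Squares mod 365: (H(m))^1≡324, (H(m))^2≡221, (H(m))^4≡296, (H(m))^8≡16, (H(m))^16≡256, (H(m))^32≡201, (H(m))^64≡251, (H(m))^128≡221
173 = 128 + 32 + 8 + 4 + 1, so (H(m))^173 ≡ 221·201·16·296·324 ≡ 294 (mod 365)

294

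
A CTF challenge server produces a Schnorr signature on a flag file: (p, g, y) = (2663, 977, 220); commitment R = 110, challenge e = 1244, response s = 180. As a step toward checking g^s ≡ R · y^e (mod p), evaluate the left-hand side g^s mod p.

977^2 = 954529 ≡ 1175
977^4 ≡ 1175^2 = 1380625 ≡ 1191
977^8 ≡ 1191^2 = 1418481 ≡ 1765
977^16 ≡ 1765^2 = 3115225 ≡ 2178
977^32 ≡ 2178^2 = 4743684 ≡ 881
977^64 ≡ 881^2 = 776161 ≡ 1228
977^128 ≡ 1228^2 = 1507984 ≡ 726
180 = 128 + 32 + 16 + 4, so 977^180 ≡ 726·881·2178·1191 ≡ 187 (mod 2663)

187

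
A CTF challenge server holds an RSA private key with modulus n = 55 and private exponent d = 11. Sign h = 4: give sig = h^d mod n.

4

h^2 ≡ 4^2 = 16
h^4 ≡ 16^2 = 256 ≡ 36
h^8 ≡ 36^2 = 1296 ≡ 31
11 = 8 + 2 + 1, so h^11 ≡ 31·16·4 ≡ 4 (mod 55)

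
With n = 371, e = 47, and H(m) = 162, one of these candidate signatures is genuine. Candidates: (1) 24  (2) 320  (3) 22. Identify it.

Candidate 1: Squares mod 371: 24^1≡24, 24^2≡205, 24^4≡102, 24^8≡16, 24^16≡256, 24^32≡240; 47 = 32 + 8 + 4 + 2 + 1, so 24^47 ≡ 240·16·102·205·24 ≡ 334 (mod 371)
Candidate 2: Squares mod 371: 320^1≡320, 320^2≡4, 320^4≡16, 320^8≡256, 320^16≡240, 320^32≡95; 47 = 32 + 8 + 4 + 2 + 1, so 320^47 ≡ 95·256·16·4·320 ≡ 164 (mod 371)
Candidate 3: Squares mod 371: 22^1≡22, 22^2≡113, 22^4≡155, 22^8≡281, 22^16≡309, 22^32≡134; 47 = 32 + 8 + 4 + 2 + 1, so 22^47 ≡ 134·281·155·113·22 ≡ 162 (mod 371)
  → matches H(m) = 162

3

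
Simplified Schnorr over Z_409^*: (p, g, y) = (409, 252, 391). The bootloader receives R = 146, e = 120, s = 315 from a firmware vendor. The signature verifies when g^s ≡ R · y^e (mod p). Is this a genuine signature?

g^s mod p:
252^315 mod 409 = 13
R · y^e mod p:
391^120 mod 409 = 345
146·345 = 50370 ≡ 63 (mod 409)
13 ≠ 63; the check fails.

forged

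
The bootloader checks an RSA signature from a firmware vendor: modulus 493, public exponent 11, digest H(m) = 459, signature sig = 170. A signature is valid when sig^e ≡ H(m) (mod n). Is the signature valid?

valid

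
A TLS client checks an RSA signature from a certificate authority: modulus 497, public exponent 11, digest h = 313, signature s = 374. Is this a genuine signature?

s^2 ≡ 374^2 = 139876 ≡ 219
s^4 ≡ 219^2 = 47961 ≡ 249
s^8 ≡ 249^2 = 62001 ≡ 373
11 = 8 + 2 + 1, so s^11 ≡ 373·219·374 ≡ 348 (mod 497)
The recovered value 348 does not match the digest 313.

forged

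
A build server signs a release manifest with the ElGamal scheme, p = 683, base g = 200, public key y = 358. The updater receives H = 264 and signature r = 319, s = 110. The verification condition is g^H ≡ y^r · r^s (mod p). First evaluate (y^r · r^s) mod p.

603

358^2 = 128164 ≡ 443
358^4 ≡ 443^2 = 196249 ≡ 228
358^8 ≡ 228^2 = 51984 ≡ 76
358^16 ≡ 76^2 = 5776 ≡ 312
358^32 ≡ 312^2 = 97344 ≡ 358
358^64 ≡ 358^2 = 128164 ≡ 443
358^128 ≡ 443^2 = 196249 ≡ 228
358^256 ≡ 228^2 = 51984 ≡ 76
319 = 256 + 32 + 16 + 8 + 4 + 2 + 1, so 358^319 ≡ 76·358·312·76·228·443·358 ≡ 571 (mod 683)
319^2 = 101761 ≡ 677
319^4 ≡ 677^2 = 458329 ≡ 36
319^8 ≡ 36^2 = 1296 ≡ 613
319^16 ≡ 613^2 = 375769 ≡ 119
319^32 ≡ 119^2 = 14161 ≡ 501
319^64 ≡ 501^2 = 251001 ≡ 340
110 = 64 + 32 + 8 + 4 + 2, so 319^110 ≡ 340·501·613·36·677 ≡ 391 (mod 683)
y^r · r^s ≡ 571·391 = 223261 ≡ 603 (mod 683)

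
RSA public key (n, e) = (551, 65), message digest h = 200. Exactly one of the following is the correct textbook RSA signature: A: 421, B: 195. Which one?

Candidate A: Squares mod 551: 421^1≡421, 421^2≡370, 421^4≡252, 421^8≡139, 421^16≡36, 421^32≡194, 421^64≡168; 65 = 64 + 1, so 421^65 ≡ 168·421 ≡ 200 (mod 551)
  → matches h = 200
Candidate B: Squares mod 551: 195^1≡195, 195^2≡6, 195^4≡36, 195^8≡194, 195^16≡168, 195^32≡123, 195^64≡252; 65 = 64 + 1, so 195^65 ≡ 252·195 ≡ 101 (mod 551)

A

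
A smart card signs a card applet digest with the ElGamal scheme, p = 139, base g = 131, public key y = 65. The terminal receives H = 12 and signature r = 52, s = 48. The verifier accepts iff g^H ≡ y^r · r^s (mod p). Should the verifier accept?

reject

Left side g^H mod p:
131^2 = 17161 ≡ 64
131^4 ≡ 64^2 = 4096 ≡ 65
131^8 ≡ 65^2 = 4225 ≡ 55
12 = 8 + 4, so 131^12 ≡ 55·65 ≡ 100 (mod 139)
Right side y^r · r^s mod p:
65^2 = 4225 ≡ 55
65^4 ≡ 55^2 = 3025 ≡ 106
65^8 ≡ 106^2 = 11236 ≡ 116
65^16 ≡ 116^2 = 13456 ≡ 112
65^32 ≡ 112^2 = 12544 ≡ 34
52 = 32 + 16 + 4, so 65^52 ≡ 34·112·106 ≡ 131 (mod 139)
52^2 = 2704 ≡ 63
52^4 ≡ 63^2 = 3969 ≡ 77
52^8 ≡ 77^2 = 5929 ≡ 91
52^16 ≡ 91^2 = 8281 ≡ 80
52^32 ≡ 80^2 = 6400 ≡ 6
48 = 32 + 16, so 52^48 ≡ 6·80 ≡ 63 (mod 139)
131·63 = 8253 ≡ 52 (mod 139)
100 ≠ 52, so verification fails.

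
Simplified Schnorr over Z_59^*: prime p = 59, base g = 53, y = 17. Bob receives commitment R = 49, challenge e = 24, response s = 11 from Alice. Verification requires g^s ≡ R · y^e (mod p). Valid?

g^s mod p:
53^2 = 2809 ≡ 36
53^4 ≡ 36^2 = 1296 ≡ 57
53^8 ≡ 57^2 = 3249 ≡ 4
11 = 8 + 2 + 1, so 53^11 ≡ 4·36·53 ≡ 21 (mod 59)
R · y^e mod p:
17^2 = 289 ≡ 53
17^4 ≡ 53^2 = 2809 ≡ 36
17^8 ≡ 36^2 = 1296 ≡ 57
17^16 ≡ 57^2 = 3249 ≡ 4
24 = 16 + 8, so 17^24 ≡ 4·57 ≡ 51 (mod 59)
49·51 = 2499 ≡ 21 (mod 59)
21 ≡ 21 (mod 59); signature holds.

yes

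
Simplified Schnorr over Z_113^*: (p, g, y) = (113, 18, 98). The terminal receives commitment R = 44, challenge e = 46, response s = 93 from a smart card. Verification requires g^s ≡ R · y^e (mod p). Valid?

g^s mod p:
18^93 mod 113 = 95
R · y^e mod p:
98^46 mod 113 = 112
44·112 = 4928 ≡ 69 (mod 113)
95 ≠ 69; the check fails.

no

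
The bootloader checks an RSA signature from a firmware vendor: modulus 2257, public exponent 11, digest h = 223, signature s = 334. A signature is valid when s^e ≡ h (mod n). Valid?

yes

s^11 mod 2257 = 223
223 = h, so the signature checks out.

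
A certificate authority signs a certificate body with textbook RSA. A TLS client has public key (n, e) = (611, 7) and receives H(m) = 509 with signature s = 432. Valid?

no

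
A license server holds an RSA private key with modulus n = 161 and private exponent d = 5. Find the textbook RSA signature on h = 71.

h^2 ≡ 71^2 = 5041 ≡ 50
h^4 ≡ 50^2 = 2500 ≡ 85
5 = 4 + 1, so h^5 ≡ 85·71 ≡ 78 (mod 161)

78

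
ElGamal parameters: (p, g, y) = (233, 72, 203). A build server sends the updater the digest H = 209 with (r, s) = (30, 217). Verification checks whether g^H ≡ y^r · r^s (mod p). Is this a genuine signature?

genuine

Left side g^H mod p:
72^209 mod 233 = 177
Right side y^r · r^s mod p:
203^30 mod 233 = 107
30^217 mod 233 = 104
107·104 = 11128 ≡ 177 (mod 233)
177 ≡ 177 (mod 233), so the signature is genuine.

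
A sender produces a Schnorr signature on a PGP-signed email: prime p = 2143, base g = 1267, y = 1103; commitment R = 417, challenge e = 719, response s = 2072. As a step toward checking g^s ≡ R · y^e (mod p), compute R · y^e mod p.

1433

Squares mod 2143: 1103^1≡1103, 1103^2≡1528, 1103^4≡1057, 1103^8≡746, 1103^16≡1479, 1103^32≡1581, 1103^64≡823, 1103^128≡141, 1103^256≡594, 1103^512≡1384
719 = 512 + 128 + 64 + 8 + 4 + 2 + 1, so 1103^719 ≡ 1384·141·823·746·1057·1528·1103 ≡ 209 (mod 2143)
R · y^e ≡ 417·209 = 87153 ≡ 1433 (mod 2143)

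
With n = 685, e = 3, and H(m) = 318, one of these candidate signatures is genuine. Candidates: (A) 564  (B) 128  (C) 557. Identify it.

Candidate A: Squares mod 685: 564^1≡564, 564^2≡256; 3 = 2 + 1, so 564^3 ≡ 256·564 ≡ 534 (mod 685)
Candidate B: Squares mod 685: 128^1≡128, 128^2≡629; 3 = 2 + 1, so 128^3 ≡ 629·128 ≡ 367 (mod 685)
Candidate C: Squares mod 685: 557^1≡557, 557^2≡629; 3 = 2 + 1, so 557^3 ≡ 629·557 ≡ 318 (mod 685)
  → matches H(m) = 318

C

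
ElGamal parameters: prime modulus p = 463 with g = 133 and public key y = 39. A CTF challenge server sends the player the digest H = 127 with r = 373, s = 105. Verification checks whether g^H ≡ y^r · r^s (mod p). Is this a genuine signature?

Left side g^H mod p:
Squares mod 463: 133^1≡133, 133^2≡95, 133^4≡228, 133^8≡128, 133^16≡179, 133^32≡94, 133^64≡39
127 = 64 + 32 + 16 + 8 + 4 + 2 + 1, so 133^127 ≡ 39·94·179·128·228·95·133 ≡ 370 (mod 463)
Right side y^r · r^s mod p:
Squares mod 463: 39^1≡39, 39^2≡132, 39^4≡293, 39^8≡194, 39^16≡133, 39^32≡95, 39^64≡228, 39^128≡128, 39^256≡179
373 = 256 + 64 + 32 + 16 + 4 + 1, so 39^373 ≡ 179·228·95·133·293·39 ≡ 143 (mod 463)
Squares mod 463: 373^1≡373, 373^2≡229, 373^4≡122, 373^8≡68, 373^16≡457, 373^32≡36, 373^64≡370
105 = 64 + 32 + 8 + 1, so 373^105 ≡ 370·36·68·373 ≡ 158 (mod 463)
143·158 = 22594 ≡ 370 (mod 463)
370 ≡ 370 (mod 463), so the signature is genuine.

genuine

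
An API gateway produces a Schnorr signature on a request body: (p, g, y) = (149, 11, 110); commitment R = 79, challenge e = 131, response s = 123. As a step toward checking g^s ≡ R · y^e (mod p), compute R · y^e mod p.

110^2 = 12100 ≡ 31
110^4 ≡ 31^2 = 961 ≡ 67
110^8 ≡ 67^2 = 4489 ≡ 19
110^16 ≡ 19^2 = 361 ≡ 63
110^32 ≡ 63^2 = 3969 ≡ 95
110^64 ≡ 95^2 = 9025 ≡ 85
110^128 ≡ 85^2 = 7225 ≡ 73
131 = 128 + 2 + 1, so 110^131 ≡ 73·31·110 ≡ 100 (mod 149)
R · y^e ≡ 79·100 = 7900 ≡ 3 (mod 149)

3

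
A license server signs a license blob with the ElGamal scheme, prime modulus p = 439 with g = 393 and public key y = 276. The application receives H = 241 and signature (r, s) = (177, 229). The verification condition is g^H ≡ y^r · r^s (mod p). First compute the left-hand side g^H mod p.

393^241 mod 439 = 127

127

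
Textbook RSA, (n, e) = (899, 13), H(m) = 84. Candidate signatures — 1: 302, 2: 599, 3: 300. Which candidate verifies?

3

Candidate 1: 302^13 mod 899 = 418
Candidate 2: 599^13 mod 899 = 815
Candidate 3: 300^13 mod 899 = 84
  → matches H(m) = 84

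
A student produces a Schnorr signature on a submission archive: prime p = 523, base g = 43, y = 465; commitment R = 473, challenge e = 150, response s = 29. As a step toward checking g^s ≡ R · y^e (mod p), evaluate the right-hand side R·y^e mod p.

Squares mod 523: 465^1≡465, 465^2≡226, 465^4≡345, 465^8≡304, 465^16≡368, 465^32≡490, 465^64≡43, 465^128≡280
150 = 128 + 16 + 4 + 2, so 465^150 ≡ 280·368·345·226 ≡ 387 (mod 523)
R · y^e ≡ 473·387 = 183051 ≡ 1 (mod 523)

1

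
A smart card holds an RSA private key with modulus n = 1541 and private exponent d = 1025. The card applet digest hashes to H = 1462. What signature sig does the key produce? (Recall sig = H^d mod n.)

Squares mod 1541: H^1≡1462, H^2≡77, H^4≡1306, H^8≡1290, H^16≡1361, H^32≡39, H^64≡1521, H^128≡400, H^256≡1277, H^512≡351, H^1024≡1462
1025 = 1024 + 1, so H^1025 ≡ 1462·1462 ≡ 77 (mod 1541)

77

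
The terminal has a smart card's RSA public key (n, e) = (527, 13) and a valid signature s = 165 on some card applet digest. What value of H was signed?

133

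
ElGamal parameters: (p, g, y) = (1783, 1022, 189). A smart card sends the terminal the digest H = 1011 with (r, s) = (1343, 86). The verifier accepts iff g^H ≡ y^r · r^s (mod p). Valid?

Left side g^H mod p:
1022^1011 mod 1783 = 1299
Right side y^r · r^s mod p:
189^1343 mod 1783 = 1464
1343^86 mod 1783 = 375
1464·375 = 549000 ≡ 1619 (mod 1783)
1299 ≠ 1619, so verification fails.

no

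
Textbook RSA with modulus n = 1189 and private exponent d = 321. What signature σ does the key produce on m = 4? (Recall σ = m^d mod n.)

660

m^2 ≡ 4^2 = 16
m^4 ≡ 16^2 = 256
m^8 ≡ 256^2 = 65536 ≡ 141
m^16 ≡ 141^2 = 19881 ≡ 857
m^32 ≡ 857^2 = 734449 ≡ 836
m^64 ≡ 836^2 = 698896 ≡ 953
m^128 ≡ 953^2 = 908209 ≡ 1002
m^256 ≡ 1002^2 = 1004004 ≡ 488
321 = 256 + 64 + 1, so m^321 ≡ 488·953·4 ≡ 660 (mod 1189)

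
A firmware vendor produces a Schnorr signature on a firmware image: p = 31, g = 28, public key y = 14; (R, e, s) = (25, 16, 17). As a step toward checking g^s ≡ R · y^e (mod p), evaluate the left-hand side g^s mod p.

9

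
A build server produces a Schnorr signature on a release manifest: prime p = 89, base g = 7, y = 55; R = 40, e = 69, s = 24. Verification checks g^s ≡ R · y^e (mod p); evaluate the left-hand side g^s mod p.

64

7^2 = 49
7^4 ≡ 49^2 = 2401 ≡ 87
7^8 ≡ 87^2 = 7569 ≡ 4
7^16 ≡ 4^2 = 16
24 = 16 + 8, so 7^24 ≡ 16·4 ≡ 64 (mod 89)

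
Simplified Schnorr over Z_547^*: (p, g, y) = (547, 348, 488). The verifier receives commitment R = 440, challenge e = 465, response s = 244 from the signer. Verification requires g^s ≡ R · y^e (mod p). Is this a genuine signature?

g^s mod p:
Squares mod 547: 348^1≡348, 348^2≡217, 348^4≡47, 348^8≡21, 348^16≡441, 348^32≡296, 348^64≡96, 348^128≡464
244 = 128 + 64 + 32 + 16 + 4, so 348^244 ≡ 464·96·296·441·47 ≡ 181 (mod 547)
R · y^e mod p:
Squares mod 547: 488^1≡488, 488^2≡199, 488^4≡217, 488^8≡47, 488^16≡21, 488^32≡441, 488^64≡296, 488^128≡96, 488^256≡464
465 = 256 + 128 + 64 + 16 + 1, so 488^465 ≡ 464·96·296·21·488 ≡ 519 (mod 547)
440·519 = 228360 ≡ 261 (mod 547)
181 ≠ 261; the check fails.

forged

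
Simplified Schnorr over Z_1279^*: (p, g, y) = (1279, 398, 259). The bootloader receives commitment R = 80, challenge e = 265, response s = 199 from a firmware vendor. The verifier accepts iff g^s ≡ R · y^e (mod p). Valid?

g^s mod p:
398^2 = 158404 ≡ 1087
398^4 ≡ 1087^2 = 1181569 ≡ 1052
398^8 ≡ 1052^2 = 1106704 ≡ 369
398^16 ≡ 369^2 = 136161 ≡ 587
398^32 ≡ 587^2 = 344569 ≡ 518
398^64 ≡ 518^2 = 268324 ≡ 1013
398^128 ≡ 1013^2 = 1026169 ≡ 411
199 = 128 + 64 + 4 + 2 + 1, so 398^199 ≡ 411·1013·1052·1087·398 ≡ 163 (mod 1279)
R · y^e mod p:
259^2 = 67081 ≡ 573
259^4 ≡ 573^2 = 328329 ≡ 905
259^8 ≡ 905^2 = 819025 ≡ 465
259^16 ≡ 465^2 = 216225 ≡ 74
259^32 ≡ 74^2 = 5476 ≡ 360
259^64 ≡ 360^2 = 129600 ≡ 421
259^128 ≡ 421^2 = 177241 ≡ 739
259^256 ≡ 739^2 = 546121 ≡ 1267
265 = 256 + 8 + 1, so 259^265 ≡ 1267·465·259 ≡ 50 (mod 1279)
80·50 = 4000 ≡ 163 (mod 1279)
163 ≡ 163 (mod 1279); signature holds.

yes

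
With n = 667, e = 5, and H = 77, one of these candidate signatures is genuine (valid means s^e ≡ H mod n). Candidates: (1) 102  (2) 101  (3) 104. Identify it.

2

Candidate 1: Squares mod 667: 102^1≡102, 102^2≡399, 102^4≡455; 5 = 4 + 1, so 102^5 ≡ 455·102 ≡ 387 (mod 667)
Candidate 2: Squares mod 667: 101^1≡101, 101^2≡196, 101^4≡397; 5 = 4 + 1, so 101^5 ≡ 397·101 ≡ 77 (mod 667)
  → matches H = 77
Candidate 3: Squares mod 667: 104^1≡104, 104^2≡144, 104^4≡59; 5 = 4 + 1, so 104^5 ≡ 59·104 ≡ 133 (mod 667)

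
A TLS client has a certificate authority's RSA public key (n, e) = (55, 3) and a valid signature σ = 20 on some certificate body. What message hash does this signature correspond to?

σ^2 ≡ 20^2 = 400 ≡ 15
3 = 2 + 1, so σ^3 ≡ 15·20 ≡ 25 (mod 55)

25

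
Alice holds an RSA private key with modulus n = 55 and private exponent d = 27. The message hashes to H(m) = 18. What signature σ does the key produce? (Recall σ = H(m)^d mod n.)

17

Squares mod 55: (H(m))^1≡18, (H(m))^2≡49, (H(m))^4≡36, (H(m))^8≡31, (H(m))^16≡26
27 = 16 + 8 + 2 + 1, so (H(m))^27 ≡ 26·31·49·18 ≡ 17 (mod 55)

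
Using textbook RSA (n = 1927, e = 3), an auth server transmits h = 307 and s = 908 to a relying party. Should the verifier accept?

s^2 ≡ 908^2 = 824464 ≡ 1635
3 = 2 + 1, so s^3 ≡ 1635·908 ≡ 790 (mod 1927)
The recovered value 790 does not match the digest 307.

reject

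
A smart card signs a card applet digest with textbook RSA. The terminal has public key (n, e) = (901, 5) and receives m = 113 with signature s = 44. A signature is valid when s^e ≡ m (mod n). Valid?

Squares mod 901: s^1≡44, s^2≡134, s^4≡837
5 = 4 + 1, so s^5 ≡ 837·44 ≡ 788 (mod 901)
s^5 mod 901 = 788, but m = 113.

no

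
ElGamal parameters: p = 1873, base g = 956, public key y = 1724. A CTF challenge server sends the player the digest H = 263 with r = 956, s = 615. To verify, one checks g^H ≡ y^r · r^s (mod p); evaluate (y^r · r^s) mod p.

1724^2 = 2972176 ≡ 1598
1724^4 ≡ 1598^2 = 2553604 ≡ 705
1724^8 ≡ 705^2 = 497025 ≡ 680
1724^16 ≡ 680^2 = 462400 ≡ 1642
1724^32 ≡ 1642^2 = 2696164 ≡ 917
1724^64 ≡ 917^2 = 840889 ≡ 1785
1724^128 ≡ 1785^2 = 3186225 ≡ 252
1724^256 ≡ 252^2 = 63504 ≡ 1695
1724^512 ≡ 1695^2 = 2873025 ≡ 1716
956 = 512 + 256 + 128 + 32 + 16 + 8 + 4, so 1724^956 ≡ 1716·1695·252·917·1642·680·705 ≡ 96 (mod 1873)
956^2 = 913936 ≡ 1785
956^4 ≡ 1785^2 = 3186225 ≡ 252
956^8 ≡ 252^2 = 63504 ≡ 1695
956^16 ≡ 1695^2 = 2873025 ≡ 1716
956^32 ≡ 1716^2 = 2944656 ≡ 300
956^64 ≡ 300^2 = 90000 ≡ 96
956^128 ≡ 96^2 = 9216 ≡ 1724
956^256 ≡ 1724^2 = 2972176 ≡ 1598
956^512 ≡ 1598^2 = 2553604 ≡ 705
615 = 512 + 64 + 32 + 4 + 2 + 1, so 956^615 ≡ 705·96·300·252·1785·956 ≡ 1621 (mod 1873)
y^r · r^s ≡ 96·1621 = 155616 ≡ 157 (mod 1873)

157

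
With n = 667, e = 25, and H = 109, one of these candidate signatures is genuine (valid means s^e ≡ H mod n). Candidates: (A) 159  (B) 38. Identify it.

Candidate A: 159^2 = 25281 ≡ 602; 159^4 ≡ 602^2 = 362404 ≡ 223; 159^8 ≡ 223^2 = 49729 ≡ 371; 159^16 ≡ 371^2 = 137641 ≡ 239; 25 = 16 + 8 + 1, so 159^25 ≡ 239·371·159 ≡ 659 (mod 667)
Candidate B: 38^2 = 1444 ≡ 110; 38^4 ≡ 110^2 = 12100 ≡ 94; 38^8 ≡ 94^2 = 8836 ≡ 165; 38^16 ≡ 165^2 = 27225 ≡ 545; 25 = 16 + 8 + 1, so 38^25 ≡ 545·165·38 ≡ 109 (mod 667)
  → matches H = 109

B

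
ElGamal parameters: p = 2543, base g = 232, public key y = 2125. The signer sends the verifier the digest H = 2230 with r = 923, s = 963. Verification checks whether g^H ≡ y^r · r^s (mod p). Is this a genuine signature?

forged

Left side g^H mod p:
232^2 = 53824 ≡ 421
232^4 ≡ 421^2 = 177241 ≡ 1774
232^8 ≡ 1774^2 = 3147076 ≡ 1385
232^16 ≡ 1385^2 = 1918225 ≡ 803
232^32 ≡ 803^2 = 644809 ≡ 1430
232^64 ≡ 1430^2 = 2044900 ≡ 328
232^128 ≡ 328^2 = 107584 ≡ 778
232^256 ≡ 778^2 = 605284 ≡ 50
232^512 ≡ 50^2 = 2500
232^1024 ≡ 2500^2 = 6250000 ≡ 1849
232^2048 ≡ 1849^2 = 3418801 ≡ 1009
2230 = 2048 + 128 + 32 + 16 + 4 + 2, so 232^2230 ≡ 1009·778·1430·803·1774·421 ≡ 1629 (mod 2543)
Right side y^r · r^s mod p:
2125^2 = 4515625 ≡ 1800
2125^4 ≡ 1800^2 = 3240000 ≡ 218
2125^8 ≡ 218^2 = 47524 ≡ 1750
2125^16 ≡ 1750^2 = 3062500 ≡ 728
2125^32 ≡ 728^2 = 529984 ≡ 1040
2125^64 ≡ 1040^2 = 1081600 ≡ 825
2125^128 ≡ 825^2 = 680625 ≡ 1644
2125^256 ≡ 1644^2 = 2702736 ≡ 2070
2125^512 ≡ 2070^2 = 4284900 ≡ 2488
923 = 512 + 256 + 128 + 16 + 8 + 2 + 1, so 2125^923 ≡ 2488·2070·1644·728·1750·1800·2125 ≡ 1384 (mod 2543)
923^2 = 851929 ≡ 24
923^4 ≡ 24^2 = 576
923^8 ≡ 576^2 = 331776 ≡ 1186
923^16 ≡ 1186^2 = 1406596 ≡ 317
923^32 ≡ 317^2 = 100489 ≡ 1312
923^64 ≡ 1312^2 = 1721344 ≡ 2276
923^128 ≡ 2276^2 = 5180176 ≡ 85
923^256 ≡ 85^2 = 7225 ≡ 2139
923^512 ≡ 2139^2 = 4575321 ≡ 464
963 = 512 + 256 + 128 + 64 + 2 + 1, so 923^963 ≡ 464·2139·85·2276·24·923 ≡ 1807 (mod 2543)
1384·1807 = 2500888 ≡ 1119 (mod 2543)
1629 ≠ 1119, so verification fails.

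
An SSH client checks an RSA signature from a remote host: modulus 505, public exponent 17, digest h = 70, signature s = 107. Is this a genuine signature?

Squares mod 505: s^1≡107, s^2≡339, s^4≡286, s^8≡491, s^16≡196
17 = 16 + 1, so s^17 ≡ 196·107 ≡ 267 (mod 505)
The recovered value 267 does not match the digest 70.

forged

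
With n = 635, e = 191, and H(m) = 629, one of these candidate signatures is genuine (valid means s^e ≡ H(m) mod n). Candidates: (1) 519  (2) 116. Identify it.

1

Candidate 1: 519^191 mod 635 = 629
  → matches H(m) = 629
Candidate 2: 116^191 mod 635 = 6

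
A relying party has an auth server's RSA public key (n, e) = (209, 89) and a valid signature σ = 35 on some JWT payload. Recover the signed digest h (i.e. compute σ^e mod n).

6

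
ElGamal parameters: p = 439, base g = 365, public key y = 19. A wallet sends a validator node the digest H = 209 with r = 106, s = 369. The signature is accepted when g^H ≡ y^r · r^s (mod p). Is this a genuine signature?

Left side g^H mod p:
365^209 mod 439 = 139
Right side y^r · r^s mod p:
19^106 mod 439 = 51
106^369 mod 439 = 98
51·98 = 4998 ≡ 169 (mod 439)
139 ≠ 169, so verification fails.

forged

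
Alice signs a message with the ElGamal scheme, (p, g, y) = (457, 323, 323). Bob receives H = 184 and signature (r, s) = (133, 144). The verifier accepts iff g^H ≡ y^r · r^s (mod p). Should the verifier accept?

Left side g^H mod p:
323^2 = 104329 ≡ 133
323^4 ≡ 133^2 = 17689 ≡ 323
323^8 ≡ 323^2 = 104329 ≡ 133
323^16 ≡ 133^2 = 17689 ≡ 323
323^32 ≡ 323^2 = 104329 ≡ 133
323^64 ≡ 133^2 = 17689 ≡ 323
323^128 ≡ 323^2 = 104329 ≡ 133
184 = 128 + 32 + 16 + 8, so 323^184 ≡ 133·133·323·133 ≡ 323 (mod 457)
Right side y^r · r^s mod p:
323^2 = 104329 ≡ 133
323^4 ≡ 133^2 = 17689 ≡ 323
323^8 ≡ 323^2 = 104329 ≡ 133
323^16 ≡ 133^2 = 17689 ≡ 323
323^32 ≡ 323^2 = 104329 ≡ 133
323^64 ≡ 133^2 = 17689 ≡ 323
323^128 ≡ 323^2 = 104329 ≡ 133
133 = 128 + 4 + 1, so 323^133 ≡ 133·323·323 ≡ 323 (mod 457)
133^2 = 17689 ≡ 323
133^4 ≡ 323^2 = 104329 ≡ 133
133^8 ≡ 133^2 = 17689 ≡ 323
133^16 ≡ 323^2 = 104329 ≡ 133
133^32 ≡ 133^2 = 17689 ≡ 323
133^64 ≡ 323^2 = 104329 ≡ 133
133^128 ≡ 133^2 = 17689 ≡ 323
144 = 128 + 16, so 133^144 ≡ 323·133 ≡ 1 (mod 457)
323·1 = 323 ≡ 323 (mod 457)
323 ≡ 323 (mod 457), so the signature is genuine.

accept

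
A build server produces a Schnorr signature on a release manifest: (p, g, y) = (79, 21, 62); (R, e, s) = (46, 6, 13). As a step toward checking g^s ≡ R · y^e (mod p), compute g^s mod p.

1

21^13 mod 79 = 1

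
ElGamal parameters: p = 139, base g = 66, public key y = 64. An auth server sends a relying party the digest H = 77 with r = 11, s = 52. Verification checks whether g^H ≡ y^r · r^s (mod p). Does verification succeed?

fails

Left side g^H mod p:
66^2 = 4356 ≡ 47
66^4 ≡ 47^2 = 2209 ≡ 124
66^8 ≡ 124^2 = 15376 ≡ 86
66^16 ≡ 86^2 = 7396 ≡ 29
66^32 ≡ 29^2 = 841 ≡ 7
66^64 ≡ 7^2 = 49
77 = 64 + 8 + 4 + 1, so 66^77 ≡ 49·86·124·66 ≡ 86 (mod 139)
Right side y^r · r^s mod p:
64^2 = 4096 ≡ 65
64^4 ≡ 65^2 = 4225 ≡ 55
64^8 ≡ 55^2 = 3025 ≡ 106
11 = 8 + 2 + 1, so 64^11 ≡ 106·65·64 ≡ 52 (mod 139)
11^2 = 121
11^4 ≡ 121^2 = 14641 ≡ 46
11^8 ≡ 46^2 = 2116 ≡ 31
11^16 ≡ 31^2 = 961 ≡ 127
11^32 ≡ 127^2 = 16129 ≡ 5
52 = 32 + 16 + 4, so 11^52 ≡ 5·127·46 ≡ 20 (mod 139)
52·20 = 1040 ≡ 67 (mod 139)
86 ≠ 67, so verification fails.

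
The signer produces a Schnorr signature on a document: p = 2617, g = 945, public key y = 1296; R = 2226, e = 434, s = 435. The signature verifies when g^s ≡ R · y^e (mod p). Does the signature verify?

verifies

g^s mod p:
Squares mod 2617: 945^1≡945, 945^2≡628, 945^4≡1834, 945^8≡711, 945^16≡440, 945^32≡2559, 945^64≡747, 945^128≡588, 945^256≡300
435 = 256 + 128 + 32 + 16 + 2 + 1, so 945^435 ≡ 300·588·2559·440·628·945 ≡ 951 (mod 2617)
R · y^e mod p:
Squares mod 2617: 1296^1≡1296, 1296^2≡2119, 1296^4≡2006, 1296^8≡1707, 1296^16≡1128, 1296^32≡522, 1296^64≡316, 1296^128≡410, 1296^256≡612
434 = 256 + 128 + 32 + 16 + 2, so 1296^434 ≡ 612·410·522·1128·2119 ≡ 1711 (mod 2617)
2226·1711 = 3808686 ≡ 951 (mod 2617)
951 ≡ 951 (mod 2617); signature holds.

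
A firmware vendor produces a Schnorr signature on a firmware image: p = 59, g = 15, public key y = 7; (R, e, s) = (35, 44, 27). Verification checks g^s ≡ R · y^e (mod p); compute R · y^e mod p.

16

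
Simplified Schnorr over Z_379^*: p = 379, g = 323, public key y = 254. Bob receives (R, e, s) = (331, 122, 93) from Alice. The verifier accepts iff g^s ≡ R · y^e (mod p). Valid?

no

g^s mod p:
323^93 mod 379 = 48
R · y^e mod p:
254^122 mod 379 = 138
331·138 = 45678 ≡ 198 (mod 379)
48 ≠ 198; the check fails.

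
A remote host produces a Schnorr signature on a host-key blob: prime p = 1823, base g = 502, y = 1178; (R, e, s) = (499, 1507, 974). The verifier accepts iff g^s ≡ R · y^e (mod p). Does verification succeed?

passes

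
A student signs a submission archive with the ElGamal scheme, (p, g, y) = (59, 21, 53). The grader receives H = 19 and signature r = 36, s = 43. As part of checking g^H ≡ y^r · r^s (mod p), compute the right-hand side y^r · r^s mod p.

46

Squares mod 59: 53^1≡53, 53^2≡36, 53^4≡57, 53^8≡4, 53^16≡16, 53^32≡20
36 = 32 + 4, so 53^36 ≡ 20·57 ≡ 19 (mod 59)
Squares mod 59: 36^1≡36, 36^2≡57, 36^4≡4, 36^8≡16, 36^16≡20, 36^32≡46
43 = 32 + 8 + 2 + 1, so 36^43 ≡ 46·16·57·36 ≡ 49 (mod 59)
y^r · r^s ≡ 19·49 = 931 ≡ 46 (mod 59)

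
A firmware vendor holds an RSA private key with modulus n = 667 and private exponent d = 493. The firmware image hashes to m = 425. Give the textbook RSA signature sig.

594

m^493 mod 667 = 594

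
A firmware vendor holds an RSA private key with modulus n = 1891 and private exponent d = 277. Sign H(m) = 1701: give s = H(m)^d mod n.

Squares mod 1891: (H(m))^1≡1701, (H(m))^2≡171, (H(m))^4≡876, (H(m))^8≡1521, (H(m))^16≡748, (H(m))^32≡1659, (H(m))^64≡876, (H(m))^128≡1521, (H(m))^256≡748
277 = 256 + 16 + 4 + 1, so (H(m))^277 ≡ 748·748·876·1701 ≡ 1751 (mod 1891)

1751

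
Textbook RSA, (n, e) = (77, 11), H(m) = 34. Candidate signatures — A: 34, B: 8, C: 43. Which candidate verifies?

A

Candidate A: Squares mod 77: 34^1≡34, 34^2≡1, 34^4≡1, 34^8≡1; 11 = 8 + 2 + 1, so 34^11 ≡ 1·1·34 ≡ 34 (mod 77)
  → matches H(m) = 34
Candidate B: Squares mod 77: 8^1≡8, 8^2≡64, 8^4≡15, 8^8≡71; 11 = 8 + 2 + 1, so 8^11 ≡ 71·64·8 ≡ 8 (mod 77)
Candidate C: Squares mod 77: 43^1≡43, 43^2≡1, 43^4≡1, 43^8≡1; 11 = 8 + 2 + 1, so 43^11 ≡ 1·1·43 ≡ 43 (mod 77)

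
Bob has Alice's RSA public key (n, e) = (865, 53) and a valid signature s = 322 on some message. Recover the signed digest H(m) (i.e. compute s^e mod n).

s^2 ≡ 322^2 = 103684 ≡ 749
s^4 ≡ 749^2 = 561001 ≡ 481
s^8 ≡ 481^2 = 231361 ≡ 406
s^16 ≡ 406^2 = 164836 ≡ 486
s^32 ≡ 486^2 = 236196 ≡ 51
53 = 32 + 16 + 4 + 1, so s^53 ≡ 51·486·481·322 ≡ 652 (mod 865)

652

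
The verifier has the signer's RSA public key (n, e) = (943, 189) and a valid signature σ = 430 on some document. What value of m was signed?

σ^2 ≡ 430^2 = 184900 ≡ 72
σ^4 ≡ 72^2 = 5184 ≡ 469
σ^8 ≡ 469^2 = 219961 ≡ 242
σ^16 ≡ 242^2 = 58564 ≡ 98
σ^32 ≡ 98^2 = 9604 ≡ 174
σ^64 ≡ 174^2 = 30276 ≡ 100
σ^128 ≡ 100^2 = 10000 ≡ 570
189 = 128 + 32 + 16 + 8 + 4 + 1, so σ^189 ≡ 570·174·98·242·469·430 ≡ 371 (mod 943)

371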